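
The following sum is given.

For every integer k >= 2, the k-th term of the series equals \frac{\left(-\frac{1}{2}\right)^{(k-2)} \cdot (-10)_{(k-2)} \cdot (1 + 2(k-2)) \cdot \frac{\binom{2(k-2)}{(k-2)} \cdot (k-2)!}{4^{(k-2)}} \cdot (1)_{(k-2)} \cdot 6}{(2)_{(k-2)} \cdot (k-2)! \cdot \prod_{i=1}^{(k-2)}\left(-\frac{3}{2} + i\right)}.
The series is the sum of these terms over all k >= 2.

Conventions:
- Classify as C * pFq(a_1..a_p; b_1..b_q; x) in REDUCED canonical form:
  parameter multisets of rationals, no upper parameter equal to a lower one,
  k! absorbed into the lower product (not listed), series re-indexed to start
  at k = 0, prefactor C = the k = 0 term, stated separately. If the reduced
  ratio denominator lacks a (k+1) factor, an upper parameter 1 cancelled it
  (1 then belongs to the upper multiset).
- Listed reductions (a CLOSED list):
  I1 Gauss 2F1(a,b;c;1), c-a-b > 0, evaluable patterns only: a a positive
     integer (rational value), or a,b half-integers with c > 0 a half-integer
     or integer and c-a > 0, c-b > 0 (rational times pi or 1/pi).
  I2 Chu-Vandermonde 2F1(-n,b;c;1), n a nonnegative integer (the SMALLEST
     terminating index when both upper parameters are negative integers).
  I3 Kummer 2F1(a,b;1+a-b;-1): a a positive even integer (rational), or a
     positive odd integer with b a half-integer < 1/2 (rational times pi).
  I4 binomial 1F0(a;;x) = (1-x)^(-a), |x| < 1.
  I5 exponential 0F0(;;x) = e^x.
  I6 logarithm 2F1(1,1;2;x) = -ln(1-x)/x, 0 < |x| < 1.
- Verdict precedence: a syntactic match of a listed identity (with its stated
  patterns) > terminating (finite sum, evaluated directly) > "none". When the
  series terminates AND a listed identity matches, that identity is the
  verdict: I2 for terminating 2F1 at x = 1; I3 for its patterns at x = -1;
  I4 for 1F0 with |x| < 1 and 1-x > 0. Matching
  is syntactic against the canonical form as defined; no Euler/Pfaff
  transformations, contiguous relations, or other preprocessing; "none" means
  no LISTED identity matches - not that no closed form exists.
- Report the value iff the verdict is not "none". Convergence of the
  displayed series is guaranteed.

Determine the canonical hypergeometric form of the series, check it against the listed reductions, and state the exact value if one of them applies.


Prefactor 6, argument -\frac{1}{2}: 3F2 with upper {-10, 1, \frac{3}{2}} over lower {-\frac{1}{2}, 2}. Verdict: terminating at k = 10: the factor (-10)_k kills every later term; summing the 11 survivors is exact. Hence: -\frac{19762983}{5632}.

Key step: with t_0 = 6, the (2k+1) factor (C = 6) shifts (1/2)_k to (3/2)_k.
Term ratio: r(k) = -\frac{1}{2} * (k-10) (k+1) (k+\frac{3}{2}) / [(k-\frac{1}{2}) (k+2) (k+1)] - rational in k, leading ratio -\frac{1}{2}; with t_0 = 6, classification follows.


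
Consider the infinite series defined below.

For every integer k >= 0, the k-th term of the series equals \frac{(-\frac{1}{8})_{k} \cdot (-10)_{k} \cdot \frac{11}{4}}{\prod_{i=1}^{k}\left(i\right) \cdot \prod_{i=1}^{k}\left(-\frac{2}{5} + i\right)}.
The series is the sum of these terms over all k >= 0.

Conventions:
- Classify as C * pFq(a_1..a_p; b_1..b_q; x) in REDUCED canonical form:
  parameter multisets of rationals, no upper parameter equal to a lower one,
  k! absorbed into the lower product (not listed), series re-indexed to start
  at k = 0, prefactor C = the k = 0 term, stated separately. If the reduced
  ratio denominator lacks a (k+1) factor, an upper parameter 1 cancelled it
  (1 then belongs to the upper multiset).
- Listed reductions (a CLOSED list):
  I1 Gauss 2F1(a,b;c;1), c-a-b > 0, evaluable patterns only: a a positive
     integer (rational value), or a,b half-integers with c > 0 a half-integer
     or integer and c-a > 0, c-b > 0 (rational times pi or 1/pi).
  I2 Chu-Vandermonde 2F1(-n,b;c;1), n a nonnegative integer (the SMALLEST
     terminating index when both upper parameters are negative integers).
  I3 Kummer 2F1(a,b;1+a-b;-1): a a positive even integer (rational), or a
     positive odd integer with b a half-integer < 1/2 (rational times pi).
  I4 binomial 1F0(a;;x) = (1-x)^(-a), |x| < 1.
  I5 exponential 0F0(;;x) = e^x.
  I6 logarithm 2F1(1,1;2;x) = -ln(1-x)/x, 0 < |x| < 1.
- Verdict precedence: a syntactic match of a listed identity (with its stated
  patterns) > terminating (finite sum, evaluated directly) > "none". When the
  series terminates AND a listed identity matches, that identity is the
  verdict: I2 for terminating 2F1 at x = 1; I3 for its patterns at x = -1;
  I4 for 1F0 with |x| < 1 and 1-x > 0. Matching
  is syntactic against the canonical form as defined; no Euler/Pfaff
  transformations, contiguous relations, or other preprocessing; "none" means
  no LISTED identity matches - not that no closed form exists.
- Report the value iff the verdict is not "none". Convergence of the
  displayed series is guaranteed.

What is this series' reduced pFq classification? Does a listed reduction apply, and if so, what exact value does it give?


Canonical form: C = \frac{11}{4} times 2F1 with upper {-10, -\frac{1}{8}}, lower {\frac{3}{5}}, x = 1. Verdict: Vandermonde's identity (I2) fires (terminating 2F1 at x = 1 with n = 10, b = -1/8, c = \frac{3}{5}). Hence: \frac{405705391888054987}{93423303988871168}.

Structural cue: t_0 being \frac{11}{4}, the product of the first k integers (C = 11/4) is k!.
Consecutive-term ratio: r(k) = 1 * (k-10) (k-\frac{1}{8}) / [(k+\frac{3}{5}) (k+1)] - rational in k, leading ratio 1; with t_0 = \frac{11}{4}, classification follows.


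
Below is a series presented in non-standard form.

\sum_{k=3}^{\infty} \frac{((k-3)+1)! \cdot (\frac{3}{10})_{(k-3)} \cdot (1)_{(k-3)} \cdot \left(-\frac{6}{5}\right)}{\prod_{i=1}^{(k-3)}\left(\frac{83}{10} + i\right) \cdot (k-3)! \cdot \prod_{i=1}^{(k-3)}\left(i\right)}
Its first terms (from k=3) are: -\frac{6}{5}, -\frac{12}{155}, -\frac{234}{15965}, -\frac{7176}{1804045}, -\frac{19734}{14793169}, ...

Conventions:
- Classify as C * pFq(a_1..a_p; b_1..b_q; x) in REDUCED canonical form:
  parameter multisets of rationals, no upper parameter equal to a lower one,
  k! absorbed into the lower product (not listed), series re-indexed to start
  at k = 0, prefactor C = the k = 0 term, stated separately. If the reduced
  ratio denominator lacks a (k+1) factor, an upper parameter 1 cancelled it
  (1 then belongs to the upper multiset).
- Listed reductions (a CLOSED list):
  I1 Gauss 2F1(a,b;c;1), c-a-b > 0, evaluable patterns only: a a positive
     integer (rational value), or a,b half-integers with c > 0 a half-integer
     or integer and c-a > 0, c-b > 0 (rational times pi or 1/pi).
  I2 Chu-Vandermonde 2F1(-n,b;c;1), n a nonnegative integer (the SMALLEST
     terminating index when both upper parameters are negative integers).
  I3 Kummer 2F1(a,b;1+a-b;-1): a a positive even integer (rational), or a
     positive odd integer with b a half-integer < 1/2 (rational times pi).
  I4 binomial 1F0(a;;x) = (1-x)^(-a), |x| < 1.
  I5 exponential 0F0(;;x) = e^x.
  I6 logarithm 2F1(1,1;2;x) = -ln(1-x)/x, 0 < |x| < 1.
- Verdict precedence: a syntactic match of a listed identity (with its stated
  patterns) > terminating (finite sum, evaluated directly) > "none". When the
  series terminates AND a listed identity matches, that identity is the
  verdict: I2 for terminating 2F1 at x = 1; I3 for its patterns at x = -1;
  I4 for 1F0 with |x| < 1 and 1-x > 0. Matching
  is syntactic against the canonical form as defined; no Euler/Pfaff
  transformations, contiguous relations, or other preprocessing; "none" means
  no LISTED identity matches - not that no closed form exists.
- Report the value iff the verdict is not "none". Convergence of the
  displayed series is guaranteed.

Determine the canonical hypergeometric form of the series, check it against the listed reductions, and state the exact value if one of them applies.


Reduced: x = 1, 2F1, upper = {\frac{3}{10}, 2}, lower = {\frac{93}{10}}, C = -\frac{6}{5}. Verdict at x = 1: Gauss's theorem (I1) matches (x = 1: the Gamma ratio telescopes since c-a-b = 7 > 0 and a = 2 in Z>0). Sum: -\frac{18177}{14000}.

Structural cue: from the first term -\frac{6}{5}: the lower running product (C = -6/5) is a rising factorial.
Adjacent-term ratio: r(k) = 1 * (k+\frac{3}{10}) (k+2) / [(k+\frac{93}{10}) (k+1)] ; factor over Q: parameters, x = 1, and C = -\frac{6}{5}.


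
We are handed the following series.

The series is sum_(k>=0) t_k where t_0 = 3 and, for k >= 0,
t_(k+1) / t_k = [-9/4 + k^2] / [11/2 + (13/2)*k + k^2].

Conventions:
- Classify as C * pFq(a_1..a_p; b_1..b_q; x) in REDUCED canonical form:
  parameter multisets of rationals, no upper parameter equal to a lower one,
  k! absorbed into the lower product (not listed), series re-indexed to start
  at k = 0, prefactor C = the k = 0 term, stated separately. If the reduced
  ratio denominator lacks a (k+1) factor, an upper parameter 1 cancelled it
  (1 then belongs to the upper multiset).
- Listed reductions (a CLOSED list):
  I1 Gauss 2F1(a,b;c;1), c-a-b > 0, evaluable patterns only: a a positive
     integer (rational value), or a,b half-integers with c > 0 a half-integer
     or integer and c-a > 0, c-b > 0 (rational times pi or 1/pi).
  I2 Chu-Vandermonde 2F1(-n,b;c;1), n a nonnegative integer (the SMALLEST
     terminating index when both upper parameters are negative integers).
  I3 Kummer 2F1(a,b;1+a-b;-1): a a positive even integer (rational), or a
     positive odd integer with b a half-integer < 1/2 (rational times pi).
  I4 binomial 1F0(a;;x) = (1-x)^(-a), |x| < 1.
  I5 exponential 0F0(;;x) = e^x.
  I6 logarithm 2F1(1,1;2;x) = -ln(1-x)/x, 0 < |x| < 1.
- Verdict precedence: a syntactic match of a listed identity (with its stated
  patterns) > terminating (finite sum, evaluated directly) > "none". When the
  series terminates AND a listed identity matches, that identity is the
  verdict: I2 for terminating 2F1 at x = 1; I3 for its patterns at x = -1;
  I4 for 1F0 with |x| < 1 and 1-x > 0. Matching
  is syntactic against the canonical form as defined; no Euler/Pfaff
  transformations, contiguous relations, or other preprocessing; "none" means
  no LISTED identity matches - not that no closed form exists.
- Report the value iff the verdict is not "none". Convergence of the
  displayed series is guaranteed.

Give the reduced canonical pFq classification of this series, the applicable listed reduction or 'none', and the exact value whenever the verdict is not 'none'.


With C = 3: the canonical form is 2F1(-3/2, 3/2; 11/2; 1). Verdict at x = 1: Gauss's theorem I1 (half-integer case) matches (x = 1; upper {-3/2, 3/2} half-integers, c = 11/2 in the evaluable pattern). Sum: (19845/32768) * pi.

Key observation: t_0 being 3, factor the ratio over Q (C = 3): negated roots = parameters.
Ratio: r(k) = 1 * (k-3/2) (k+3/2) / [(k+11/2) (k+1)] - rational in k, leading ratio 1; with t_0 = 3, classification follows.


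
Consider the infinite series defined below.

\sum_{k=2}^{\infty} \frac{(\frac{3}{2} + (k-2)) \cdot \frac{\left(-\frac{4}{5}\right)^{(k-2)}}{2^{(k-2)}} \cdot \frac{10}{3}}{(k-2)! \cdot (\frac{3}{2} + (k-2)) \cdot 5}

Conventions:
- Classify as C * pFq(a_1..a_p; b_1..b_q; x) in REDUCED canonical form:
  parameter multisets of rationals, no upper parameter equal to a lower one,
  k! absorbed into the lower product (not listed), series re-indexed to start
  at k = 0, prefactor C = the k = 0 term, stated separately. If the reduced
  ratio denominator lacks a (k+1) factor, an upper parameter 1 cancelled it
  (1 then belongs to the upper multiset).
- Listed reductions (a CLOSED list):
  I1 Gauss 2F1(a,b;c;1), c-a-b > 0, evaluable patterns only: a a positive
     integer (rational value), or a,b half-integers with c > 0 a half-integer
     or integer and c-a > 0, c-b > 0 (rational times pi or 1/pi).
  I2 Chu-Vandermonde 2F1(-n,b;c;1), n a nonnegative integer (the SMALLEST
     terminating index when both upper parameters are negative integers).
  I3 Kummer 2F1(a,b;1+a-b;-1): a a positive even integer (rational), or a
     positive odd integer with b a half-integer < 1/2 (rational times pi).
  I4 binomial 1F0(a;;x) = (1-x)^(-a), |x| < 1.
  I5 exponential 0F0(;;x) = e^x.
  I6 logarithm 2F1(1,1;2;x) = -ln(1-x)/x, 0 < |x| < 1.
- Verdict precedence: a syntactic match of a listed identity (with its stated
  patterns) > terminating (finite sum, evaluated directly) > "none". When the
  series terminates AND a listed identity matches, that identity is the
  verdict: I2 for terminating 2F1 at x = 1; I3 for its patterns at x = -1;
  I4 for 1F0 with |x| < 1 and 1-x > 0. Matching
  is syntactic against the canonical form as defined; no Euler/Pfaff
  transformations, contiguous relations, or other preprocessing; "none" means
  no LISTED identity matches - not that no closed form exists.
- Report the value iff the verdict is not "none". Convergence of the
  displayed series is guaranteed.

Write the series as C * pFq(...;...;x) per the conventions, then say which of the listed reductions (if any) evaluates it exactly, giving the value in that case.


Key observation: t_0 = \frac{2}{3} here, and the two k-th powers (C = 2/3, x = -2/5) combine into one argument.
Step ratio: r(k) = -\frac{2}{5} * 1 / [(k+1)] - rational in k, leading ratio -\frac{2}{5}; with t_0 = \frac{2}{3}, classification follows.

The series (x = -\frac{2}{5}) is 0F0: upper {-}, lower {-}, prefactor \frac{2}{3}. Verdict: exponential (I5) applies (the 0F0 exponential series at x = -\frac{2}{5}). Its exact value is \frac{2}{3} \cdot e^{-\frac{2}{5}}.


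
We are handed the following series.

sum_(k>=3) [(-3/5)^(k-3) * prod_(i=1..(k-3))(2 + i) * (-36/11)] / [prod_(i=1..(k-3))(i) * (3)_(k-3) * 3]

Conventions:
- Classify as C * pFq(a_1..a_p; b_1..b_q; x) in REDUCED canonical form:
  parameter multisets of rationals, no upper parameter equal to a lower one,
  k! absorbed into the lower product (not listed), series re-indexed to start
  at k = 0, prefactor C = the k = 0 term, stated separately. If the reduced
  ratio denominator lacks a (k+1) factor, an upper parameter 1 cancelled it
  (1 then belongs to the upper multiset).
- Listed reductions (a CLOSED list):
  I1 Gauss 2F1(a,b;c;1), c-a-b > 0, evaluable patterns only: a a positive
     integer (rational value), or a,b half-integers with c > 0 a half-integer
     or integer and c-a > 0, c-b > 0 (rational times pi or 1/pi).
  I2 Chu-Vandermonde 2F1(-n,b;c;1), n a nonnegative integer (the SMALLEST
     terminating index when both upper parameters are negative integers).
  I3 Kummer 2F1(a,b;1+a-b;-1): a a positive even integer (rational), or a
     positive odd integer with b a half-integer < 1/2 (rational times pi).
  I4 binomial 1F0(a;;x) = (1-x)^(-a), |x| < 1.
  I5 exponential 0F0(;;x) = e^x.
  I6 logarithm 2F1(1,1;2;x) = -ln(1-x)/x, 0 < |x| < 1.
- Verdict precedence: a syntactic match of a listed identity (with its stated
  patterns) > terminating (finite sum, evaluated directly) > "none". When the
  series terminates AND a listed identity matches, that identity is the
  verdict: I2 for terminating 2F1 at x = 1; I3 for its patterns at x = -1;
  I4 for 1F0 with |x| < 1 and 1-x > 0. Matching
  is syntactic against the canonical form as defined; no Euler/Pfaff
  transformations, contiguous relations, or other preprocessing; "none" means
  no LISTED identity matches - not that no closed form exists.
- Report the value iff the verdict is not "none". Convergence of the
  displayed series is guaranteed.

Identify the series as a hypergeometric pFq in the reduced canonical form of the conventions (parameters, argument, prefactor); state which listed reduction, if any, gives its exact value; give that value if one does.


Key observation: from the first term -12/11: the constant factors (C = -12/11) combine into one prefactor.
Term ratio: r(k) = (-3/5) * 1 / [(k+1)] - rational; roots negated = parameters, x = (-3/5), C = -12/11.

This is -12/11 * 0F0(-; -; -3/5) in reduced canonical form. Verdict at x = -3/5: exponential (I5) matches (the 0F0 exponential series at x = -3/5). Sum: (-12/11) * e^(-3/5).


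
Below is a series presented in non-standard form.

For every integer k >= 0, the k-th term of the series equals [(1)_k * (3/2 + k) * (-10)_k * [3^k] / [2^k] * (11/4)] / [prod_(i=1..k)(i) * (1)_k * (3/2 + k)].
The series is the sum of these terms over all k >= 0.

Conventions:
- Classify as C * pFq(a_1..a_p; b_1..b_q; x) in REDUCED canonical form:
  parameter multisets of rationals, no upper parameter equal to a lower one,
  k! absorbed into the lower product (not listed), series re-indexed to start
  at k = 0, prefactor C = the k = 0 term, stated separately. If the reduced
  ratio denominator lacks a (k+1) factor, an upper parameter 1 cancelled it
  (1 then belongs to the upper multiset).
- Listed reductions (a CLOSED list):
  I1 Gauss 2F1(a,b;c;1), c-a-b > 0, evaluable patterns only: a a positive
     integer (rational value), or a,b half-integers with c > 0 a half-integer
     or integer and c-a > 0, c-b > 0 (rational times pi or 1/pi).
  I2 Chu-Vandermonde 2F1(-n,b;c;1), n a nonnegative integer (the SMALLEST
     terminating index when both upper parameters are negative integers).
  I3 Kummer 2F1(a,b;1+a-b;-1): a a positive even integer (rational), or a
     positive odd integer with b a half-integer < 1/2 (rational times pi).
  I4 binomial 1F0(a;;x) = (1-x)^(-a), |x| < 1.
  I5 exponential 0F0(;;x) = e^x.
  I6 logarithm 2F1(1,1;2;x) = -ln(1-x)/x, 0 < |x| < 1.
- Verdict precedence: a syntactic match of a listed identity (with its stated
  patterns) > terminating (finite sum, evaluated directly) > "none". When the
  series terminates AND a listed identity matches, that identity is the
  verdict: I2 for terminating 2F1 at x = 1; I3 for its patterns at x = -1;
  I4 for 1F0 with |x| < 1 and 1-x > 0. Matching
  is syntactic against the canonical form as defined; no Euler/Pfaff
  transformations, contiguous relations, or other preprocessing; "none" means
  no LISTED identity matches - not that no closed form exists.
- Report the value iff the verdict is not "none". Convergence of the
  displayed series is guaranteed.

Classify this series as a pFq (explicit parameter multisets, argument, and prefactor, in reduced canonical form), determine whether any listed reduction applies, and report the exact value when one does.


Prefactor 11/4, argument 3/2: 1F0 with upper {-10} over lower {-}. Verdict: terminating - no listed pattern fits, but -10 in the upper list cuts the series at k = 10; direct evaluation. Exact value: 11/4096.

Key observation: t_0 = 11/4 here, and the parameter 1 appears in both the upper and lower lists and cancels (alongside the other common factor).
Ratio: r(k) = (3/2) * (k-10) / [(k+1)] - rational in k, leading ratio (3/2); with t_0 = 11/4, classification follows.


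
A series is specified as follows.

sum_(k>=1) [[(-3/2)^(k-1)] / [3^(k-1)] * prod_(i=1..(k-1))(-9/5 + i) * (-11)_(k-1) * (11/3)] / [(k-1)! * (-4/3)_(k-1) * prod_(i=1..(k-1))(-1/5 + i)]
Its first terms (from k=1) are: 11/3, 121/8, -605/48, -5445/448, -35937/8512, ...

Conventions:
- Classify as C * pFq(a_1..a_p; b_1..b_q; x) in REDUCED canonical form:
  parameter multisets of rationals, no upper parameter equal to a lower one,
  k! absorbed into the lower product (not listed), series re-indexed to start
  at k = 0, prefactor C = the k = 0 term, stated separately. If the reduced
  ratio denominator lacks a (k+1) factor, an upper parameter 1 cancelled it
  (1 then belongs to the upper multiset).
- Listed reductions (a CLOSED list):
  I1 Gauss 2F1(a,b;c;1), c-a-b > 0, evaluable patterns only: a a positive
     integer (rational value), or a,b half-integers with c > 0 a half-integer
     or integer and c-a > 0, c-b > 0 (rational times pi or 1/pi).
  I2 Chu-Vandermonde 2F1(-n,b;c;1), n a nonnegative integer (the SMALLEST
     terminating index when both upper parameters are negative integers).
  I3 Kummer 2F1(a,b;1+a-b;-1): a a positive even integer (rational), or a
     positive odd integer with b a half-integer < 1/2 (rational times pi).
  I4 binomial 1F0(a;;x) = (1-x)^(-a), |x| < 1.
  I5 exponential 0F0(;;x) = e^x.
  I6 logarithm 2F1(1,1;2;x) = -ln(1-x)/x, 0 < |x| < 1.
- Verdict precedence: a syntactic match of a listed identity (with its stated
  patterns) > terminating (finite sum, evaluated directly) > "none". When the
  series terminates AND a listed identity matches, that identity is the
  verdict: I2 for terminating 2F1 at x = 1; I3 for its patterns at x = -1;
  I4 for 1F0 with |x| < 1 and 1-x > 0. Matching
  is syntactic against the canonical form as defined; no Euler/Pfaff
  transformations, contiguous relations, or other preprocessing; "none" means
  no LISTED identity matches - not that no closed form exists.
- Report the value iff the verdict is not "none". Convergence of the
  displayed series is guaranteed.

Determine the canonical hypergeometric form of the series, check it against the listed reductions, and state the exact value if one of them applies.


Reduced: x = -1/2, 2F2, upper = {-11, -4/5}, lower = {-4/3, 4/5}, C = 11/3. Verdict: terminating - the sum ends at index 11 because -11 is a negative integer; exact evaluation follows. Its exact value is -4711195647948500127/428109309489971200.

Key step: with t_0 = 11/3, the two k-th powers (C = 11/3) combine into one argument.
Step ratio: r(k) = (-1/2) * (k-11) (k-4/5) / [(k-4/3) (k+4/5) (k+1)] - rational; roots negated = parameters, x = (-1/2), C = 11/3.


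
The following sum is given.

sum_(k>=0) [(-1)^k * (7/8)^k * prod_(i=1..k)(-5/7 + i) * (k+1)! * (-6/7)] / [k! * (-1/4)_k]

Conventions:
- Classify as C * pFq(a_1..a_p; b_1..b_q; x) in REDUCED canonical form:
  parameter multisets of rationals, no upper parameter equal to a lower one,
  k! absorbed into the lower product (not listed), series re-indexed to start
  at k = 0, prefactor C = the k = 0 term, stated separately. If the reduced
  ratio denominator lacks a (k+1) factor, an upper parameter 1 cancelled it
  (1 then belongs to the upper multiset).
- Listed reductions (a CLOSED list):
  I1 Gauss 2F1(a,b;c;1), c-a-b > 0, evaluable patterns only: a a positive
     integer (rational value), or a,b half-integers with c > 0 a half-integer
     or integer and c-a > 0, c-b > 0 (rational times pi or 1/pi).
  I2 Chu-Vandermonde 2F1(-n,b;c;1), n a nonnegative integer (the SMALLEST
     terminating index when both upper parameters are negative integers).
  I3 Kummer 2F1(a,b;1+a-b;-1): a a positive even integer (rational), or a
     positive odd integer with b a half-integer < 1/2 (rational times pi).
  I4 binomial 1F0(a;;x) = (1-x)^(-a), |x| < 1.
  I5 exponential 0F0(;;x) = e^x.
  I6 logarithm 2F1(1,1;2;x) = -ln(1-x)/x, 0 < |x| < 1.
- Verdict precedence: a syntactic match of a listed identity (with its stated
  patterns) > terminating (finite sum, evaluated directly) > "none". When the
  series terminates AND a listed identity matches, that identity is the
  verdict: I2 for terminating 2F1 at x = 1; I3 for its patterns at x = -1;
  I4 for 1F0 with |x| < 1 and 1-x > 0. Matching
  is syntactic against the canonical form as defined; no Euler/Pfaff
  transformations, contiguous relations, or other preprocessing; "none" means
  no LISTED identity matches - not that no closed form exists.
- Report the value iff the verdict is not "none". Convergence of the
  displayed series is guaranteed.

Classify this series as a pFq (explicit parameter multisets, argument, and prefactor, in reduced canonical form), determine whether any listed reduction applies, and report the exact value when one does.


The tell: from the first term -6/7: the (-1)^k factor (C = -6/7, x = -7/8) folds into the argument's sign.
Term ratio: r(k) = (-7/8) * (k+2/7) (k+2) / [(k-1/4) (k+1)] ; factor over Q: parameters, x = (-7/8), and C = -6/7.

Reduced: x = -7/8, 2F1, upper = {2/7, 2}, lower = {-1/4}, C = -6/7. Verdict: none. A 2F1 with upper {2/7, 2} fits none of I1-I6 at x = -7/8; the sum runs forever.


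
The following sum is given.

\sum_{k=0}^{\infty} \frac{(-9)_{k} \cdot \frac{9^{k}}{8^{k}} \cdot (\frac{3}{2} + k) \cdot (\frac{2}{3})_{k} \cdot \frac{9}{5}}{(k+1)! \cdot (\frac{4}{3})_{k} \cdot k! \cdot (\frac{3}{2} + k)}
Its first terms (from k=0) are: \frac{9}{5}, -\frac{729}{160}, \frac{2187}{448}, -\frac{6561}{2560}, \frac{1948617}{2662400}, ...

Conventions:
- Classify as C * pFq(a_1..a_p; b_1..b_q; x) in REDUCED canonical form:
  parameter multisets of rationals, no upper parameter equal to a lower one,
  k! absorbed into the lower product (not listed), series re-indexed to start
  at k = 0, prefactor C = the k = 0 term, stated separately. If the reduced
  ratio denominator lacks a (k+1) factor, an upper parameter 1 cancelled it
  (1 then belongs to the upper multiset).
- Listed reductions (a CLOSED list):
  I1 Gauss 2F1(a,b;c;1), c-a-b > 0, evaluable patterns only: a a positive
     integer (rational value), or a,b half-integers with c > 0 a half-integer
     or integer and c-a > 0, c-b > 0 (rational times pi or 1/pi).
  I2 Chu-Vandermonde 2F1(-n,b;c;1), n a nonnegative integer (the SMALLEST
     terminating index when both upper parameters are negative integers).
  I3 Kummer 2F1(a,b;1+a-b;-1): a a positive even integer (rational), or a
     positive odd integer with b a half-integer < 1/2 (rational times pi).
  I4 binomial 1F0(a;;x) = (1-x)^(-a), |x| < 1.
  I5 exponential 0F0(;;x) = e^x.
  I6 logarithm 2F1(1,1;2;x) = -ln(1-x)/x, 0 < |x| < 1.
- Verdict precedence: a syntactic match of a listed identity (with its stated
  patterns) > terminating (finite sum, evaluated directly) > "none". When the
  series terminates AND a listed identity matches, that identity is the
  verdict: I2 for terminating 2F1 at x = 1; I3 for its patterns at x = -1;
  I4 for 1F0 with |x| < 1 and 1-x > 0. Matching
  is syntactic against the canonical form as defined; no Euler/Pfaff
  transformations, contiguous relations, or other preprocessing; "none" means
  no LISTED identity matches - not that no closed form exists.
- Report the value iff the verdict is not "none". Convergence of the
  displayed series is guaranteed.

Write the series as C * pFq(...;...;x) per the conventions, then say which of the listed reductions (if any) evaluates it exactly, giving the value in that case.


Prefactor \frac{9}{5}, argument \frac{9}{8}: 2F2 with upper {-9, \frac{2}{3}} over lower {\frac{4}{3}, 2}. Verdict: terminating. With -9 upstairs the series is a 10-term polynomial sum; evaluated term by term. Value: \frac{192623344908489477}{1039639783669760000}.

Structural cue: with t_0 = \frac{9}{5}, k + 3/2 divides numerator and denominator alike; C = 9/5 after cancelling.
Adjacent-term ratio: r(k) = \frac{9}{8} * (k-9) (k+\frac{2}{3}) / [(k+\frac{4}{3}) (k+2) (k+1)] - rational in k. x = \frac{9}{8}; t_0 = \frac{9}{5}; negate the roots.


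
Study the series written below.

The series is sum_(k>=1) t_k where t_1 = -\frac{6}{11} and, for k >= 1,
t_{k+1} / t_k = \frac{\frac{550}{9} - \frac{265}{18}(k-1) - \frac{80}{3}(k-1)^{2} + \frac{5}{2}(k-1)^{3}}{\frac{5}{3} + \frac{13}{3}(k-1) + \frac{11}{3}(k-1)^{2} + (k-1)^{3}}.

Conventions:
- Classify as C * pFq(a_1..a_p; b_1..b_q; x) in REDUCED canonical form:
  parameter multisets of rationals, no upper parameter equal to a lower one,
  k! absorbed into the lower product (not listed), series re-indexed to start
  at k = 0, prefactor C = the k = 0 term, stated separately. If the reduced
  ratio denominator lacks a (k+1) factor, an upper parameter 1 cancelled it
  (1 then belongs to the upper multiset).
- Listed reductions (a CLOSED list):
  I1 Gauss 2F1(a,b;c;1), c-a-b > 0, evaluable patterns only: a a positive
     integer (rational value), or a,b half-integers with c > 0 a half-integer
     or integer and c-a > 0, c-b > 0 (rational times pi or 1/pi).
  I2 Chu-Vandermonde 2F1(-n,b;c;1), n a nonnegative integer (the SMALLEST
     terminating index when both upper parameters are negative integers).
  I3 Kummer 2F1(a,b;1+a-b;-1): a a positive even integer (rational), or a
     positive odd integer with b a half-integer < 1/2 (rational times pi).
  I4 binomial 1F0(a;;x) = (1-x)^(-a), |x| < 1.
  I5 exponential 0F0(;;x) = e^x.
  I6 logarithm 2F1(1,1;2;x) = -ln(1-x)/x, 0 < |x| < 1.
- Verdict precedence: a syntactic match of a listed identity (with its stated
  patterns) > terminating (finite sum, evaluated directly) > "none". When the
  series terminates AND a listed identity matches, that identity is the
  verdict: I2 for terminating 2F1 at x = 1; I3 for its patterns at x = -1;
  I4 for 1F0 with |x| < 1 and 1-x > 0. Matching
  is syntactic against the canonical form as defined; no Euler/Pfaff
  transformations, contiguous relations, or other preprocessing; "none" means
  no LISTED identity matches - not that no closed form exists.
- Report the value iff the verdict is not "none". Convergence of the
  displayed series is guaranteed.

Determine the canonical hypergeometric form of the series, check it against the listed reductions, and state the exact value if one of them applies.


Key observation: x = \frac{5}{2} and the parameter 5/3 appears in both the upper and lower lists and cancels.
Consecutive-term ratio: r(k) = \frac{5}{2} * (k-11) (k-\frac{4}{3}) / [(k+1) (k+1)] - rational; roots negated = parameters, x = \frac{5}{2}, C = -\frac{6}{11}.

Classification (C = -\frac{6}{11}): 2F1 with upper {-11, -\frac{4}{3}}, lower {1}, argument x = \frac{5}{2}. Verdict: terminating - the sum ends at index 11 because -11 is a negative integer; exact evaluation follows. Exact value: -\frac{133739819491}{3367210176}.


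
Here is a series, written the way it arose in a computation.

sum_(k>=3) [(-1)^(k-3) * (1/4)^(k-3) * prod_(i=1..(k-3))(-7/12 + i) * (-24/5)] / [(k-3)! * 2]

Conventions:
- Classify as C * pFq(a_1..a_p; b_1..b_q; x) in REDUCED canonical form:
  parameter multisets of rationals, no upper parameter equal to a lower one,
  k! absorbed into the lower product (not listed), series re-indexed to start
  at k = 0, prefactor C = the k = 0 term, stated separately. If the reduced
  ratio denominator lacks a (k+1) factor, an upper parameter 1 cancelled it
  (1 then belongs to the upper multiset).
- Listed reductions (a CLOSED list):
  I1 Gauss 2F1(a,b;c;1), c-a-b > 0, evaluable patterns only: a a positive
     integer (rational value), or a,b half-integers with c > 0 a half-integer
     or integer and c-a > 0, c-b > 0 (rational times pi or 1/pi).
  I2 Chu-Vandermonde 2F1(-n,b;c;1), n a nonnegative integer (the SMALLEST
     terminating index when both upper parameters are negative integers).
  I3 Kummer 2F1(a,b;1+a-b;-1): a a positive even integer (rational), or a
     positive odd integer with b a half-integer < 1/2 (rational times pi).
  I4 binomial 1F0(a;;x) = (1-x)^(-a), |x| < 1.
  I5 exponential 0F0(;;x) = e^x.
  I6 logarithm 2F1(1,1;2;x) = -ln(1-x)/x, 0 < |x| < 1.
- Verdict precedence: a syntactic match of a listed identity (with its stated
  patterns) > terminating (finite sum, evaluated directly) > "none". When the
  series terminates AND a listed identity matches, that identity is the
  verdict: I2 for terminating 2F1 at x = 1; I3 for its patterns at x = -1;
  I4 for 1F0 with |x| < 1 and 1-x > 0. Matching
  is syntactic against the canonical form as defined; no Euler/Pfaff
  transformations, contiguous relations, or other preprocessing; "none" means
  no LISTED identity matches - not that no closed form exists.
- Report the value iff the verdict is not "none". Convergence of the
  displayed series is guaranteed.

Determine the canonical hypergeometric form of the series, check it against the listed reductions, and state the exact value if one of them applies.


The series (x = -1/4) is 1F0: upper {5/12}, lower {-}, prefactor -12/5. Verdict: the binomial series (I4) applies (the 1F0 binomial series: exponent -5/12, x = -1/4). Exact value: (-12/5) * (5/4)^(-5/12).

The tell: from the first term -12/5: the running product (C = -12/5) telescopes to a rising factorial.
Ratio: r(k) = (-1/4) * (k+5/12) / [(k+1)] - poly over poly, x = (-1/4) from leading terms; C = -12/5 at k = 0.


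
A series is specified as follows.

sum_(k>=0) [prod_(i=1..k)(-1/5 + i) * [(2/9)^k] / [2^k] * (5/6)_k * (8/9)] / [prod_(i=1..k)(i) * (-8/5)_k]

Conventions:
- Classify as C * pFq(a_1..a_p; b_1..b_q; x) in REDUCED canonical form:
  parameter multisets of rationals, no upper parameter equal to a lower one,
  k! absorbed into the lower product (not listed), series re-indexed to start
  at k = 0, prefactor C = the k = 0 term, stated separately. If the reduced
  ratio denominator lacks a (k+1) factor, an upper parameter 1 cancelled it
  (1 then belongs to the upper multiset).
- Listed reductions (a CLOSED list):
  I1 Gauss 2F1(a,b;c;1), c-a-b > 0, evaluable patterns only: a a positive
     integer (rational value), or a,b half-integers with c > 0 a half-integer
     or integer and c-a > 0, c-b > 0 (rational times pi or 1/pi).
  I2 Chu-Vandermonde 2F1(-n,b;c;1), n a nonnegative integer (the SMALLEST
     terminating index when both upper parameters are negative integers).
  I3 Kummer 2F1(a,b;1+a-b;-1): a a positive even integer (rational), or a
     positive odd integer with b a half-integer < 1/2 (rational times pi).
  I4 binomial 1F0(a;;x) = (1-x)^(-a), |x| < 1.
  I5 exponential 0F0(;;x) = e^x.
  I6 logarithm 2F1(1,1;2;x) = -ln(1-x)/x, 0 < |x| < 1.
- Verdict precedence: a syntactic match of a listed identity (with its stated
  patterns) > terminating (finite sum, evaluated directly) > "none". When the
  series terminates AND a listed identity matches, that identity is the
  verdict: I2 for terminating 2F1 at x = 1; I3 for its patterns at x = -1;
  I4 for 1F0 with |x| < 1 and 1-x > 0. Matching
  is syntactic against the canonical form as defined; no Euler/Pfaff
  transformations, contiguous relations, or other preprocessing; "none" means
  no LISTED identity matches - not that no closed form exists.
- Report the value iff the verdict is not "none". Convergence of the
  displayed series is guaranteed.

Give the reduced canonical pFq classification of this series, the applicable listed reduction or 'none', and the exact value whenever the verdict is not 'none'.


x = 1/9 here; the reduced form reads 2F1, upper {4/5, 5/6}, lower {-8/5}, C = 8/9. Verdict: none. No listed pattern accepts 2F1(4/5, 5/6; -8/5; 1/9).

Key observation: with t_0 = 8/9, the product of the first k integers (C = 8/9, x = 1/9) is k!.
Adjacent-term ratio: r(k) = (1/9) * (k+4/5) (k+5/6) / [(k-8/5) (k+1)] ; factor over Q: parameters, x = (1/9), and C = 8/9.


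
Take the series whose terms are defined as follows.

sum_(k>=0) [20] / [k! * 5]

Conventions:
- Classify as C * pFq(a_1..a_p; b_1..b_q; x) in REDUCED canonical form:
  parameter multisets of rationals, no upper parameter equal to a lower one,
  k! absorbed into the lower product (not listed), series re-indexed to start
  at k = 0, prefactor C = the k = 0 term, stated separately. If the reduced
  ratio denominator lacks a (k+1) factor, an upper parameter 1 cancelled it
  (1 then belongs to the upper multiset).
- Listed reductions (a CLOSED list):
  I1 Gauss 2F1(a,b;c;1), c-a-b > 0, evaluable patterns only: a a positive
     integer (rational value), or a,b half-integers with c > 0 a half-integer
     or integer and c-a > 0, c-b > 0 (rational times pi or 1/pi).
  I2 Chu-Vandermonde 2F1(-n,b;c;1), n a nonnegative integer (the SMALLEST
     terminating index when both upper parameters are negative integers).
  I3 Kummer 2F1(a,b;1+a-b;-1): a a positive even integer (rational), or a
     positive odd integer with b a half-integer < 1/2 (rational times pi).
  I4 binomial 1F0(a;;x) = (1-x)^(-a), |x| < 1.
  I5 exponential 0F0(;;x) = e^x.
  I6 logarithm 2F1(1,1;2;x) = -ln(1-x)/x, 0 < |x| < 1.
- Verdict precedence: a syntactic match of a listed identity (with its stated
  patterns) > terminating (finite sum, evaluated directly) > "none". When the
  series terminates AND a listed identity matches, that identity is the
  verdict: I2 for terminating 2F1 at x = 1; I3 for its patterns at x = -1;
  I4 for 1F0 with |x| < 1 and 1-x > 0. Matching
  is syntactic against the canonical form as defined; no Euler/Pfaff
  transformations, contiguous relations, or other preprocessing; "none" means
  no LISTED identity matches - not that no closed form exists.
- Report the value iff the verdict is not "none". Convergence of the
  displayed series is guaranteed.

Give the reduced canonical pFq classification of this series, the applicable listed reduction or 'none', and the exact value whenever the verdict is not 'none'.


At argument 1: a 0F0 with upper {-}, lower {-}, scaled by C = 4. Verdict (x = 1): the I5 exponential reduction applies (the 0F0 exponential series at x = 1). Exact value: 4 * e^(1).

Key step: x = 1 and the constant factors (C = 4, x = 1) combine into one prefactor.
Consecutive-term ratio: r(k) = 1 * 1 / [(k+1)] - poly over poly, x = 1 from leading terms; C = 4 at k = 0.


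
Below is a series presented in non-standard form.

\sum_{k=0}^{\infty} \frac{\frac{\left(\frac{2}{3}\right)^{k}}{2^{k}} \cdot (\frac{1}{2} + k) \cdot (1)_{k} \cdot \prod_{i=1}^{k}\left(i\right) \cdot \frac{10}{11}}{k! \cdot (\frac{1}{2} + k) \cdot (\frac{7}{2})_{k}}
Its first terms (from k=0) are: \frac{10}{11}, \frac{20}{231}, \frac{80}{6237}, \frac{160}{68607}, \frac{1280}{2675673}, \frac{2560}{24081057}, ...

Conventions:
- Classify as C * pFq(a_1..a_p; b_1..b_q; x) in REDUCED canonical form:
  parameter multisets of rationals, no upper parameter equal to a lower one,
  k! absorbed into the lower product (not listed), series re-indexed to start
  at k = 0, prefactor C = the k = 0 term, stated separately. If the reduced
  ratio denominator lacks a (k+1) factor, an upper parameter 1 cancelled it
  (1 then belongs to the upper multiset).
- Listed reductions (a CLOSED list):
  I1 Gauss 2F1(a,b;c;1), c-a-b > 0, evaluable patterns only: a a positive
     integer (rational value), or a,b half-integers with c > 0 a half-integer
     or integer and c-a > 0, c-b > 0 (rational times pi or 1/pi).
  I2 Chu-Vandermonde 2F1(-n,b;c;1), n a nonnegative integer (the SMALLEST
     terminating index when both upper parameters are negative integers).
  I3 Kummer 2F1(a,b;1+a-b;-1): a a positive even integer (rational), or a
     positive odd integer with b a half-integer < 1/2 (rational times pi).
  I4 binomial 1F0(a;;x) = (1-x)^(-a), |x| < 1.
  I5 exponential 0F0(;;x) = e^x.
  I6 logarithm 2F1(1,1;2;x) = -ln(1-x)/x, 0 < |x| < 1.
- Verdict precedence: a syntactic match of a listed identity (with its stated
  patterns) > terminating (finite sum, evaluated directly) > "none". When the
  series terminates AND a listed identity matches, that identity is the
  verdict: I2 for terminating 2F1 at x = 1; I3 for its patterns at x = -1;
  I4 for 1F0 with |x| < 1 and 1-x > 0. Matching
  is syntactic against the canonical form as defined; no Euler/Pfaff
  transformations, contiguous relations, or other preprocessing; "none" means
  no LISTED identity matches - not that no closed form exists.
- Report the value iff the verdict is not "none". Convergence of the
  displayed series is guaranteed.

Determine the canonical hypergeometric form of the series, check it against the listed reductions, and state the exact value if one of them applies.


Key step: x = \frac{1}{3} and k + 1/2 divides numerator and denominator alike; C = 10/11, x = 1/3 after cancelling.
Adjacent-term ratio: r(k) = \frac{1}{3} * (k+1) (k+1) / [(k+\frac{7}{2}) (k+1)] - rational in k, leading ratio \frac{1}{3}; with t_0 = \frac{10}{11}, classification follows.

Prefactor \frac{10}{11}, argument \frac{1}{3}: 2F1 with upper {1, 1} over lower {\frac{7}{2}}. Verdict: none - this 2F1 at x = \frac{1}{3} matches no listed pattern, and upper {1, 1} holds no stopper.


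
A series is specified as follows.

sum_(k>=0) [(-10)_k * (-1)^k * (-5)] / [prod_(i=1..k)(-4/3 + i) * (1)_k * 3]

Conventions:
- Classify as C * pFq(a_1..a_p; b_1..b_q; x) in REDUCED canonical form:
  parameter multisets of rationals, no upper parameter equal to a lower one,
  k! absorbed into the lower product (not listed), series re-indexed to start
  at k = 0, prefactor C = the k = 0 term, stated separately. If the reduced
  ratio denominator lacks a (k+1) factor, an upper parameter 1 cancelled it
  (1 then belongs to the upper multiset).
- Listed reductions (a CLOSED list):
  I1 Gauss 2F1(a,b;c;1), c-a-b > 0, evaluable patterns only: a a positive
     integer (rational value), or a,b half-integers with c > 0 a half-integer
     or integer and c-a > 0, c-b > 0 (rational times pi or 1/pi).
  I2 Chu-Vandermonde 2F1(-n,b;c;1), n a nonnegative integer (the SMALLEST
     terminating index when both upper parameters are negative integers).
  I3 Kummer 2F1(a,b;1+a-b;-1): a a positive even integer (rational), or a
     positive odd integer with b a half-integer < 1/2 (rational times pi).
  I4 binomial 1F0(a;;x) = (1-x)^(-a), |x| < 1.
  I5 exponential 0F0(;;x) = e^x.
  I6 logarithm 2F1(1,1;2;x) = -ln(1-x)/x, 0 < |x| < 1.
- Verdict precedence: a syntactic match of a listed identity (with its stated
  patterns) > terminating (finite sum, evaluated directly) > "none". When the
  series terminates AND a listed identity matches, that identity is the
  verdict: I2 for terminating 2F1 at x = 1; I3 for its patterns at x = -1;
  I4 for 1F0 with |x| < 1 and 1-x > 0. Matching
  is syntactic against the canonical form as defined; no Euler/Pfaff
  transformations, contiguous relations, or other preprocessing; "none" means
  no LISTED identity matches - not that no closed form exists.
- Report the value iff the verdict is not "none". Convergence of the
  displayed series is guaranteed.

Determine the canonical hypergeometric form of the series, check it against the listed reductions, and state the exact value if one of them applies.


With C = -5/3: the canonical form is 1F1(-10; -1/3; -1). Verdict: terminating - the sum ends at index 10 because -10 is a negative integer; exact evaluation follows. Sum: 193893816329/136631040.

Key step: from the first term -5/3: the constant factors (C = -5/3) combine into one prefactor.
Step ratio: r(k) = (-1) * (k-10) / [(k-1/3) (k+1)] - poly over poly, x = (-1) from leading terms; C = -5/3 at k = 0.
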